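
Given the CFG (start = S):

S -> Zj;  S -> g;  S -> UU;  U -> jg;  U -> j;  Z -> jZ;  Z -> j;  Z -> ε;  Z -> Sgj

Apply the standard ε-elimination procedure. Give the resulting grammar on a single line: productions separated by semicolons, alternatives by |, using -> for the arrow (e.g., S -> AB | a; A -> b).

Nullable set: {Z}.
S -> Zj: Z nullable, giving Zj | j.
Drop Z -> ε.
Z -> jZ: Z nullable, giving j | jZ.
Unchanged (no nullable symbols): S -> UU; S -> g; U -> j; U -> jg; Z -> Sgj; Z -> j.

S -> g | j | UU | Zj; U -> j | jg; Z -> j | jZ | Sgj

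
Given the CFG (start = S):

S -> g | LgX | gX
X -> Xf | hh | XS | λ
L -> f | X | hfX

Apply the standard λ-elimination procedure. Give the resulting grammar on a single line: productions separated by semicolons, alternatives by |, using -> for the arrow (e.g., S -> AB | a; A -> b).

S -> g | Lg | gX | LgX; L -> X | f | hf | hfX; X -> S | f | XS | Xf | hh

Nullable set: {L, X}.
S -> LgX: L, X nullable, giving Lg | LgX | g | gX.
S -> gX: X nullable, giving g | gX.
L -> X: X nullable, giving X.
L -> hfX: X nullable, giving hf | hfX.
Drop X -> λ.
X -> XS: X nullable, giving S | XS.
X -> Xf: X nullable, giving Xf | f.
Unchanged (no nullable symbols): S -> g; L -> f; X -> hh.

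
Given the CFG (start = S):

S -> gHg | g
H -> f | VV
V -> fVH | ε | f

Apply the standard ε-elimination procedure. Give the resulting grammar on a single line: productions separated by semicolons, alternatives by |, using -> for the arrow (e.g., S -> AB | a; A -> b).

S -> g | gg | gHg; H -> V | f | VV; V -> f | fH | fV | fVH

Nullable set: {H, V}.
S -> gHg: H nullable, giving gHg | gg.
H -> VV: V, V nullable, giving V | VV.
Drop V -> ε.
V -> fVH: V, H nullable, giving f | fH | fV | fVH.
Unchanged (no nullable symbols): S -> g; H -> f; V -> f.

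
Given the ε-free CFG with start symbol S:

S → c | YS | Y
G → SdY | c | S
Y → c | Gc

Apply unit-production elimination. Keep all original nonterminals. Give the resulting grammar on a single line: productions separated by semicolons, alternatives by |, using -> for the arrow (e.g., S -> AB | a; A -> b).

Unit productions: G->S, S->Y.
Unit pairs (A ⇒* B via units): (G,S), (G,Y), (S,Y).
S: inherits non-unit rules of {S, Y} → Gc | YS | c.
G: inherits non-unit rules of {G, S, Y} → Gc | SdY | YS | c.
Y: inherits non-unit rules of {Y} → Gc | c.

S -> c | Gc | YS; G -> c | Gc | YS | SdY; Y -> c | Gc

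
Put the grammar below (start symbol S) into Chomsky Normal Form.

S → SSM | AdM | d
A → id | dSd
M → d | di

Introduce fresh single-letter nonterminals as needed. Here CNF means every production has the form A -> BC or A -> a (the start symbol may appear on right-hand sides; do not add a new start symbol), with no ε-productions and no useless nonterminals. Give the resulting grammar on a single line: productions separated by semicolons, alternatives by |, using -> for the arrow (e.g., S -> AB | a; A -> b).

S -> d | AE | SF; A -> BD | CB; B -> d; C -> i; D -> SB; E -> BM; F -> SM; M -> d | BC

No ε-productions.
No unit productions to eliminate.
TERM: introduce B -> d, C -> i and substitute in every rule of length ≥2.
BIN: A -> BSB becomes A -> BD, D -> SB; S -> ABM becomes S -> AE, E -> BM; S -> SSM becomes S -> SF, F -> SM.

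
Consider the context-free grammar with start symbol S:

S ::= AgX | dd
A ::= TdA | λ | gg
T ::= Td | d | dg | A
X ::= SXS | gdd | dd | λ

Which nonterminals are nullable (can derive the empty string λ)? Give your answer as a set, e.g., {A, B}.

Directly nullable (have an ε-rule): {A, X}.
T is nullable via T -> A (every symbol on the right is already known nullable).
Not nullable: S — each has a terminal in every rule's right-hand side or depends on a non-nullable symbol.

{A, T, X}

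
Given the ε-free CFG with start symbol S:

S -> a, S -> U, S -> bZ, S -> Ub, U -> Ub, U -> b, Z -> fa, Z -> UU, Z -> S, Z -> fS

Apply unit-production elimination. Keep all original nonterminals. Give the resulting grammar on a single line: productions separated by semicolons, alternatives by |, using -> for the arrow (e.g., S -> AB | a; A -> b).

S -> a | b | Ub | bZ; U -> b | Ub; Z -> a | b | UU | Ub | bZ | fS | fa

Unit productions: S->U, Z->S.
Unit pairs (A ⇒* B via units): (S,U), (Z,S), (Z,U).
S: inherits non-unit rules of {S, U} → Ub | a | b | bZ.
U: inherits non-unit rules of {U} → Ub | b.
Z: inherits non-unit rules of {S, U, Z} → UU | Ub | a | b | bZ | fS | fa.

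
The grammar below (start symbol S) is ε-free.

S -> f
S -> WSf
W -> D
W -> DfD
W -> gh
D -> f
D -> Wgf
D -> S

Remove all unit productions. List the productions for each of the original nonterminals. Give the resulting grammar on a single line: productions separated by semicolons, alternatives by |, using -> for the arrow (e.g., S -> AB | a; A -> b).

Unit productions: D->S, W->D.
Unit pairs (A ⇒* B via units): (D,S), (W,D), (W,S).
S: inherits non-unit rules of {S} → WSf | f.
D: inherits non-unit rules of {D, S} → WSf | Wgf | f.
W: inherits non-unit rules of {D, S, W} → DfD | WSf | Wgf | f | gh.

S -> f | WSf; D -> f | WSf | Wgf; W -> f | gh | DfD | WSf | Wgf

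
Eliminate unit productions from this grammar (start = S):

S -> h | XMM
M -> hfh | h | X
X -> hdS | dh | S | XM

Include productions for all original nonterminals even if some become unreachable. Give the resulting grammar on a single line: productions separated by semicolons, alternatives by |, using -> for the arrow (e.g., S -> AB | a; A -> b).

Unit productions: M->X, X->S.
Unit pairs (A ⇒* B via units): (M,S), (M,X), (X,S).
S: inherits non-unit rules of {S} → XMM | h.
M: inherits non-unit rules of {M, S, X} → XM | XMM | dh | h | hdS | hfh.
X: inherits non-unit rules of {S, X} → XM | XMM | dh | h | hdS.

S -> h | XMM; M -> h | XM | dh | XMM | hdS | hfh; X -> h | XM | dh | XMM | hdS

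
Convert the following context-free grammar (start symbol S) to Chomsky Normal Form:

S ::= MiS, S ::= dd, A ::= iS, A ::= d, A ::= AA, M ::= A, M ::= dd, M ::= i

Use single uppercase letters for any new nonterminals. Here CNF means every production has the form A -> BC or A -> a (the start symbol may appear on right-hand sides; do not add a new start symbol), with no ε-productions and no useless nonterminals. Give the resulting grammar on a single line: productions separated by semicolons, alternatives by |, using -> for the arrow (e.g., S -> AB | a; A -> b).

S -> CC | MD; A -> d | AA | BS; B -> i; C -> d; D -> BS; M -> d | i | AA | BS | CC

No ε-productions.
After unit-elimination: S -> dd | MiS; A -> d | AA | iS; M -> d | i | AA | dd | iS.
TERM: introduce C -> d, B -> i and substitute in every rule of length ≥2.
BIN: S -> MBS becomes S -> MD, D -> BS.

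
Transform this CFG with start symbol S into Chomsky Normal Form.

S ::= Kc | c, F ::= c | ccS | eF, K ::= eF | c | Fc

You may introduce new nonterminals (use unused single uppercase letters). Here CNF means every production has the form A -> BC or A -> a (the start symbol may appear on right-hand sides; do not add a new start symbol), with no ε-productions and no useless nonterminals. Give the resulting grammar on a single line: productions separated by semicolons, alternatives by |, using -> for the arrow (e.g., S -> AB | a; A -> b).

S -> c | KA; A -> c; B -> e; C -> AS; F -> c | AC | BF; K -> c | BF | FA

No ε-productions.
No unit productions to eliminate.
TERM: introduce A -> c, B -> e and substitute in every rule of length ≥2.
BIN: F -> AAS becomes F -> AC, C -> AS.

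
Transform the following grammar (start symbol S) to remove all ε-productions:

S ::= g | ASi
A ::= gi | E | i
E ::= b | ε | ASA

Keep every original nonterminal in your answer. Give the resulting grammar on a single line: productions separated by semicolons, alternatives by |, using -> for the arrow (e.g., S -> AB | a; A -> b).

S -> g | Si | ASi; A -> E | i | gi; E -> S | b | AS | SA | ASA

Nullable set: {A, E}.
S -> ASi: A nullable, giving ASi | Si.
A -> E: E nullable, giving E.
Drop E -> ε.
E -> ASA: A, A nullable, giving AS | ASA | S | SA.
Unchanged (no nullable symbols): S -> g; A -> gi; A -> i; E -> b.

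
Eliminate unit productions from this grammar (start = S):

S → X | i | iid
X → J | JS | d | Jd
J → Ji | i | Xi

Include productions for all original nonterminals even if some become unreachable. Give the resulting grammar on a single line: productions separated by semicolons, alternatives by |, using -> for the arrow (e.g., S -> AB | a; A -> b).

S -> d | i | JS | Jd | Ji | Xi | iid; J -> i | Ji | Xi; X -> d | i | JS | Jd | Ji | Xi

Unit productions: S->X, X->J.
Unit pairs (A ⇒* B via units): (S,J), (S,X), (X,J).
S: inherits non-unit rules of {J, S, X} → JS | Jd | Ji | Xi | d | i | iid.
J: inherits non-unit rules of {J} → Ji | Xi | i.
X: inherits non-unit rules of {J, X} → JS | Jd | Ji | Xi | d | i.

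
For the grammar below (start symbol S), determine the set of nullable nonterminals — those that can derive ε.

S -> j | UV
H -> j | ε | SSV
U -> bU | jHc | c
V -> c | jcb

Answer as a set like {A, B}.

Directly nullable (have an ε-rule): {H}.
Not nullable: S, U, V — each has a terminal in every rule's right-hand side or depends on a non-nullable symbol.

{H}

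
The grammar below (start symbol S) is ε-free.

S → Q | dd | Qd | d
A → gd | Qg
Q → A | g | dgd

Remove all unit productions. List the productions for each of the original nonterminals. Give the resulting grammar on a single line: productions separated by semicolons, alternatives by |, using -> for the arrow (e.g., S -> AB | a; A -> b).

Unit productions: Q->A, S->Q.
Unit pairs (A ⇒* B via units): (Q,A), (S,A), (S,Q).
S: inherits non-unit rules of {A, Q, S} → Qd | Qg | d | dd | dgd | g | gd.
A: inherits non-unit rules of {A} → Qg | gd.
Q: inherits non-unit rules of {A, Q} → Qg | dgd | g | gd.

S -> d | g | Qd | Qg | dd | gd | dgd; A -> Qg | gd; Q -> g | Qg | gd | dgd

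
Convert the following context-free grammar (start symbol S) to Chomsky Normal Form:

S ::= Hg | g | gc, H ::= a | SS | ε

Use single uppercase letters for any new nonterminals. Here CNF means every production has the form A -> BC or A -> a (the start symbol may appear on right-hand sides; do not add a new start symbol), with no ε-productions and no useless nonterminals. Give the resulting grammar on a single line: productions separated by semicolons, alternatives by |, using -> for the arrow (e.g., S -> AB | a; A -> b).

Nullable: {H}; after ε-elimination: S -> g | Hg | gc; H -> a | SS.
No unit productions to eliminate.
TERM: introduce B -> c, A -> g and substitute in every rule of length ≥2.

S -> g | AB | HA; A -> g; B -> c; H -> a | SS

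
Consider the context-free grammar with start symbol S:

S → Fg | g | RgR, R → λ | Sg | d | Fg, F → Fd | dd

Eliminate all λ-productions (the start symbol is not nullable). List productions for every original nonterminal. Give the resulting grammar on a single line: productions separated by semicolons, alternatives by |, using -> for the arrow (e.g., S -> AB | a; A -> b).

Nullable set: {R}.
S -> RgR: R, R nullable, giving Rg | RgR | g | gR.
Drop R -> λ.
Unchanged (no nullable symbols): S -> Fg; S -> g; F -> Fd; F -> dd; R -> Fg; R -> Sg; R -> d.

S -> g | Fg | Rg | gR | RgR; F -> Fd | dd; R -> d | Fg | Sg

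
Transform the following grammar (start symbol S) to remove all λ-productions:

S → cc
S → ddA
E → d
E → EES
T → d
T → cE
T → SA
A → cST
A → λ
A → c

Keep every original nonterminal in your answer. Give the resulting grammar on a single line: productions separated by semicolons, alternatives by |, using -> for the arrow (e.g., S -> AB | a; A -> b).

S -> cc | dd | ddA; A -> c | cST; E -> d | EES; T -> S | d | SA | cE

Nullable set: {A}.
S -> ddA: A nullable, giving dd | ddA.
Drop A -> λ.
T -> SA: A nullable, giving S | SA.
Unchanged (no nullable symbols): S -> cc; A -> c; A -> cST; E -> EES; E -> d; T -> cE; T -> d.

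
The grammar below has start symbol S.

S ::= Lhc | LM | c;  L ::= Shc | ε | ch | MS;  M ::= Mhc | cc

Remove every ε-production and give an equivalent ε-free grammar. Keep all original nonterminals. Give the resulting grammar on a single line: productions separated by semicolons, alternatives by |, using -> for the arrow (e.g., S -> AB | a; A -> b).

S -> M | c | LM | hc | Lhc; L -> MS | ch | Shc; M -> cc | Mhc

Nullable set: {L}.
S -> LM: L nullable, giving LM | M.
S -> Lhc: L nullable, giving Lhc | hc.
Drop L -> ε.
Unchanged (no nullable symbols): S -> c; L -> MS; L -> Shc; L -> ch; M -> Mhc; M -> cc.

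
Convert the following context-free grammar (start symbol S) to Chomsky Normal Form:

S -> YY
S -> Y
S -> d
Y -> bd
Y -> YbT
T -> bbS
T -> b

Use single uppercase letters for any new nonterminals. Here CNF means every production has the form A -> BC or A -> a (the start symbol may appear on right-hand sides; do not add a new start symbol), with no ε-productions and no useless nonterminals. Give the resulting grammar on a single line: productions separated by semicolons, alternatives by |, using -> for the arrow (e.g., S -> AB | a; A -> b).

No ε-productions.
After unit-elimination: S -> d | YY | bd | YbT; T -> b | bbS; Y -> bd | YbT.
TERM: introduce A -> b, B -> d and substitute in every rule of length ≥2.
BIN: S -> YAT becomes S -> YC, C -> AT; T -> AAS becomes T -> AD, D -> AS; Y -> YAT becomes Y -> YE, E -> AT.

S -> d | AB | YC | YY; A -> b; B -> d; C -> AT; D -> AS; E -> AT; T -> b | AD; Y -> AB | YE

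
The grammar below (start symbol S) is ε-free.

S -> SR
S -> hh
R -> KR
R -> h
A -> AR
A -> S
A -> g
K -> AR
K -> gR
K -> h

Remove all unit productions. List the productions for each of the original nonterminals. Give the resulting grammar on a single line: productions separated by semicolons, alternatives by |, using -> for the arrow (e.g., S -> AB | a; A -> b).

S -> SR | hh; A -> g | AR | SR | hh; K -> h | AR | gR; R -> h | KR

Unit productions: A->S.
Unit pairs (A ⇒* B via units): (A,S).
S: inherits non-unit rules of {S} → SR | hh.
A: inherits non-unit rules of {A, S} → AR | SR | g | hh.
K: inherits non-unit rules of {K} → AR | gR | h.
R: inherits non-unit rules of {R} → KR | h.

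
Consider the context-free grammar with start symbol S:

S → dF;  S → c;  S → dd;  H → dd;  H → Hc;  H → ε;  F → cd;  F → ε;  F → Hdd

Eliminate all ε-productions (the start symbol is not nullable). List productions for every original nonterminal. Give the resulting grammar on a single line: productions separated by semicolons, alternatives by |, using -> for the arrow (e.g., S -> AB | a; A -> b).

S -> c | d | dF | dd; F -> cd | dd | Hdd; H -> c | Hc | dd

Nullable set: {F, H}.
S -> dF: F nullable, giving d | dF.
Drop F -> ε.
F -> Hdd: H nullable, giving Hdd | dd.
Drop H -> ε.
H -> Hc: H nullable, giving Hc | c.
Unchanged (no nullable symbols): S -> c; S -> dd; F -> cd; H -> dd.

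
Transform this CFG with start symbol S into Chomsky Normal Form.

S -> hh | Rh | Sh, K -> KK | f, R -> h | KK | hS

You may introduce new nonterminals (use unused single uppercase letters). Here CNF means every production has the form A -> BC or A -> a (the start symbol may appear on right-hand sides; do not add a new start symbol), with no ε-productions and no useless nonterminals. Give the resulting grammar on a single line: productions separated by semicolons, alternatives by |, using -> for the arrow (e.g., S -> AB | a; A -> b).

No ε-productions.
No unit productions to eliminate.
TERM: introduce A -> h and substitute in every rule of length ≥2.

S -> AA | RA | SA; A -> h; K -> f | KK; R -> h | AS | KK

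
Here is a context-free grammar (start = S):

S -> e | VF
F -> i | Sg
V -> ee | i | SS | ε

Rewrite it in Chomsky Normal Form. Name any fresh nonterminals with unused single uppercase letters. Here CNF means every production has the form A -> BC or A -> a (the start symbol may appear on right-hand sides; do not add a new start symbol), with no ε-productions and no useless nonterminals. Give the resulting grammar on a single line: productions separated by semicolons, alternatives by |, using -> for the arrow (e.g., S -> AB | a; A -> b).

S -> e | i | SA | VF; A -> g; B -> e; F -> i | SA; V -> i | BB | SS

Nullable: {V}; after ε-elimination: S -> F | e | VF; F -> i | Sg; V -> i | SS | ee.
After unit-elimination: S -> e | i | Sg | VF; F -> i | Sg; V -> i | SS | ee.
TERM: introduce B -> e, A -> g and substitute in every rule of length ≥2.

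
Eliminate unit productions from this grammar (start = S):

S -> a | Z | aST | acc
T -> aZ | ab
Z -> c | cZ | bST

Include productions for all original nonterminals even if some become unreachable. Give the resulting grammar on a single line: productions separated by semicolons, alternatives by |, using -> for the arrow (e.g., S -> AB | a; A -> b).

S -> a | c | cZ | aST | acc | bST; T -> aZ | ab; Z -> c | cZ | bST

Unit productions: S->Z.
Unit pairs (A ⇒* B via units): (S,Z).
S: inherits non-unit rules of {S, Z} → a | aST | acc | bST | c | cZ.
T: inherits non-unit rules of {T} → aZ | ab.
Z: inherits non-unit rules of {Z} → bST | c | cZ.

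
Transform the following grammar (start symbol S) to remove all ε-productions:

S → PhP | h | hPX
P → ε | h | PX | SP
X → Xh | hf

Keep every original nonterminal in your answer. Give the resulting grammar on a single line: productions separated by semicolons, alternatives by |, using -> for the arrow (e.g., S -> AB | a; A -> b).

Nullable set: {P}.
S -> PhP: P, P nullable, giving Ph | PhP | h | hP.
S -> hPX: P nullable, giving hPX | hX.
Drop P -> ε.
P -> PX: P nullable, giving PX | X.
P -> SP: P nullable, giving S | SP.
Unchanged (no nullable symbols): S -> h; P -> h; X -> Xh; X -> hf.

S -> h | Ph | hP | hX | PhP | hPX; P -> S | X | h | PX | SP; X -> Xh | hf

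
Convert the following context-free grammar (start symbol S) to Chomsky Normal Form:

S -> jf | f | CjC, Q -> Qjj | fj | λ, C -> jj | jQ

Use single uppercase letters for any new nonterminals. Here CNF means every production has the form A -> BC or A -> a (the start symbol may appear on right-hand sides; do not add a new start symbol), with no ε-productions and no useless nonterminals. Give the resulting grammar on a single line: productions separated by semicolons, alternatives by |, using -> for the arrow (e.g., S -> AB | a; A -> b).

Nullable: {Q}; after ε-elimination: S -> f | jf | CjC; C -> j | jQ | jj; Q -> fj | jj | Qjj.
No unit productions to eliminate.
TERM: introduce B -> f, A -> j and substitute in every rule of length ≥2.
BIN: Q -> QAA becomes Q -> QD, D -> AA; S -> CAC becomes S -> CE, E -> AC.

S -> f | AB | CE; A -> j; B -> f; C -> j | AA | AQ; D -> AA; E -> AC; Q -> AA | BA | QD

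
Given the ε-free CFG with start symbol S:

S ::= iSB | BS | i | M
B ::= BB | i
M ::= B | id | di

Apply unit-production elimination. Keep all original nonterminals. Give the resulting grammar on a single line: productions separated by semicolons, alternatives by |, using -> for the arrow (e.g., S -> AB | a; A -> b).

Unit productions: M->B, S->M.
Unit pairs (A ⇒* B via units): (M,B), (S,B), (S,M).
S: inherits non-unit rules of {B, M, S} → BB | BS | di | i | iSB | id.
B: inherits non-unit rules of {B} → BB | i.
M: inherits non-unit rules of {B, M} → BB | di | i | id.

S -> i | BB | BS | di | id | iSB; B -> i | BB; M -> i | BB | di | id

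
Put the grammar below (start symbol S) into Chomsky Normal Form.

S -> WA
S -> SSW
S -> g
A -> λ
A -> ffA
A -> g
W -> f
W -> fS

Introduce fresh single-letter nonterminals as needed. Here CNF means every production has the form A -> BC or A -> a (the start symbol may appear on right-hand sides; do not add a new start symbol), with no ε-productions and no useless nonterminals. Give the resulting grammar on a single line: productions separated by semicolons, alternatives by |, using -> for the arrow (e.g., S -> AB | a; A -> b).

S -> f | g | BS | SD | WA; A -> g | BB | BC; B -> f; C -> BA; D -> SW; W -> f | BS

Nullable: {A}; after ε-elimination: S -> W | g | WA | SSW; A -> g | ff | ffA; W -> f | fS.
After unit-elimination: S -> f | g | WA | fS | SSW; A -> g | ff | ffA; W -> f | fS.
TERM: introduce B -> f and substitute in every rule of length ≥2.
BIN: A -> BBA becomes A -> BC, C -> BA; S -> SSW becomes S -> SD, D -> SW.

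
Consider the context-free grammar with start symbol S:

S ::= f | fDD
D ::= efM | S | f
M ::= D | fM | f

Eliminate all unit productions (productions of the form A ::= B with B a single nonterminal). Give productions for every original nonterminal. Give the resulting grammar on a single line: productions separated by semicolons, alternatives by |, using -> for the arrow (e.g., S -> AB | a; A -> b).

Unit productions: D->S, M->D.
Unit pairs (A ⇒* B via units): (D,S), (M,D), (M,S).
S: inherits non-unit rules of {S} → f | fDD.
D: inherits non-unit rules of {D, S} → efM | f | fDD.
M: inherits non-unit rules of {D, M, S} → efM | f | fDD | fM.

S -> f | fDD; D -> f | efM | fDD; M -> f | fM | efM | fDD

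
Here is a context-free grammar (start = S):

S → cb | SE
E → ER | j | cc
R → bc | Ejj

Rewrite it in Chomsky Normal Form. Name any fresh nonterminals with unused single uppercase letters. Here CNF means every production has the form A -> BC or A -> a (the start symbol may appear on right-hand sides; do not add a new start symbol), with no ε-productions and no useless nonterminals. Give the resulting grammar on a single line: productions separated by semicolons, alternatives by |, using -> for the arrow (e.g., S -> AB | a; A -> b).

No ε-productions.
No unit productions to eliminate.
TERM: introduce C -> b, A -> c, B -> j and substitute in every rule of length ≥2.
BIN: R -> EBB becomes R -> ED, D -> BB.

S -> AC | SE; A -> c; B -> j; C -> b; D -> BB; E -> j | AA | ER; R -> CA | ED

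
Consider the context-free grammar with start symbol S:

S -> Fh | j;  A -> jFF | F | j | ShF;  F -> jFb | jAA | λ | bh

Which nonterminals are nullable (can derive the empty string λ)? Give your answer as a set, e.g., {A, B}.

{A, F}

Directly nullable (have an ε-rule): {F}.
A is nullable via A -> F (every symbol on the right is already known nullable).
Not nullable: S — each has a terminal in every rule's right-hand side or depends on a non-nullable symbol.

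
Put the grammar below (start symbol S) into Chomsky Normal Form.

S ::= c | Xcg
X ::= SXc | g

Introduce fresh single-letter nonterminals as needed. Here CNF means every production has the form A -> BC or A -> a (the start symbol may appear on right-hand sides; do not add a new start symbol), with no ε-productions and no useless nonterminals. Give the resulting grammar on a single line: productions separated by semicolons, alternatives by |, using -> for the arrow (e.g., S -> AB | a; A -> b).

S -> c | XC; A -> c; B -> g; C -> AB; D -> XA; X -> g | SD

No ε-productions.
No unit productions to eliminate.
TERM: introduce A -> c, B -> g and substitute in every rule of length ≥2.
BIN: S -> XAB becomes S -> XC, C -> AB; X -> SXA becomes X -> SD, D -> XA.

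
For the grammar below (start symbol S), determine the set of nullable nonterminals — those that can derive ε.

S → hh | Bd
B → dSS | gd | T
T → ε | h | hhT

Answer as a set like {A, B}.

Directly nullable (have an ε-rule): {T}.
B is nullable via B -> T (every symbol on the right is already known nullable).
Not nullable: S — each has a terminal in every rule's right-hand side or depends on a non-nullable symbol.

{B, T}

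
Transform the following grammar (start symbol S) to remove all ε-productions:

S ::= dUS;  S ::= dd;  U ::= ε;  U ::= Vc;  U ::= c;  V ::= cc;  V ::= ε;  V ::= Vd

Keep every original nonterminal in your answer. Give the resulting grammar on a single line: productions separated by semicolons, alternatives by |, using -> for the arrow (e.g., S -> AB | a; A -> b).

Nullable set: {U, V}.
S -> dUS: U nullable, giving dS | dUS.
Drop U -> ε.
U -> Vc: V nullable, giving Vc | c.
Drop V -> ε.
V -> Vd: V nullable, giving Vd | d.
Unchanged (no nullable symbols): S -> dd; U -> c; V -> cc.

S -> dS | dd | dUS; U -> c | Vc; V -> d | Vd | cc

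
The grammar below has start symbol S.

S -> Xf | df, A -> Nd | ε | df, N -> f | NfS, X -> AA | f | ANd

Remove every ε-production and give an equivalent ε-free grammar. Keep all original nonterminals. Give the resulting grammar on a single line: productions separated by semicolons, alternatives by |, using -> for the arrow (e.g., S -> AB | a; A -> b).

S -> f | Xf | df; A -> Nd | df; N -> f | NfS; X -> A | f | AA | Nd | ANd

Nullable set: {A, X}.
S -> Xf: X nullable, giving Xf | f.
Drop A -> ε.
X -> AA: A, A nullable, giving A | AA.
X -> ANd: A nullable, giving ANd | Nd.
Unchanged (no nullable symbols): S -> df; A -> Nd; A -> df; N -> NfS; N -> f; X -> f.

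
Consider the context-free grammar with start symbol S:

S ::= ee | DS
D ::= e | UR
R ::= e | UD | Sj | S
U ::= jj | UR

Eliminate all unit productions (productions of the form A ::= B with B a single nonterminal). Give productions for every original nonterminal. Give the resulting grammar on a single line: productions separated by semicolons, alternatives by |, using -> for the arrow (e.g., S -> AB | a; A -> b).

Unit productions: R->S.
Unit pairs (A ⇒* B via units): (R,S).
S: inherits non-unit rules of {S} → DS | ee.
D: inherits non-unit rules of {D} → UR | e.
R: inherits non-unit rules of {R, S} → DS | Sj | UD | e | ee.
U: inherits non-unit rules of {U} → UR | jj.

S -> DS | ee; D -> e | UR; R -> e | DS | Sj | UD | ee; U -> UR | jj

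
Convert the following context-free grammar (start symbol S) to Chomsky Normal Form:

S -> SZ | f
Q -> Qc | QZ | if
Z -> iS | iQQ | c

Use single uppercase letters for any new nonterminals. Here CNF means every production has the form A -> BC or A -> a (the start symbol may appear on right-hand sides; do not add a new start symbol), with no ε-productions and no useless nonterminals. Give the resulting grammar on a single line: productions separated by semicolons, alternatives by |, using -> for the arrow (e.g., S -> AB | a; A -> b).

S -> f | SZ; A -> c; B -> i; C -> f; D -> QQ; Q -> BC | QA | QZ; Z -> c | BD | BS

No ε-productions.
No unit productions to eliminate.
TERM: introduce A -> c, C -> f, B -> i and substitute in every rule of length ≥2.
BIN: Z -> BQQ becomes Z -> BD, D -> QQ.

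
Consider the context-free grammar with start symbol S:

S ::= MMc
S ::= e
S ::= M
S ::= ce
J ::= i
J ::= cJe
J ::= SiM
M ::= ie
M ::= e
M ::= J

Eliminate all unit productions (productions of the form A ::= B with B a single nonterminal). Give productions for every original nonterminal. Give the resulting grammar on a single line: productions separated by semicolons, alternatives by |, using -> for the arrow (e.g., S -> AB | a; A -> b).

S -> e | i | ce | ie | MMc | SiM | cJe; J -> i | SiM | cJe; M -> e | i | ie | SiM | cJe

Unit productions: M->J, S->M.
Unit pairs (A ⇒* B via units): (M,J), (S,J), (S,M).
S: inherits non-unit rules of {J, M, S} → MMc | SiM | cJe | ce | e | i | ie.
J: inherits non-unit rules of {J} → SiM | cJe | i.
M: inherits non-unit rules of {J, M} → SiM | cJe | e | i | ie.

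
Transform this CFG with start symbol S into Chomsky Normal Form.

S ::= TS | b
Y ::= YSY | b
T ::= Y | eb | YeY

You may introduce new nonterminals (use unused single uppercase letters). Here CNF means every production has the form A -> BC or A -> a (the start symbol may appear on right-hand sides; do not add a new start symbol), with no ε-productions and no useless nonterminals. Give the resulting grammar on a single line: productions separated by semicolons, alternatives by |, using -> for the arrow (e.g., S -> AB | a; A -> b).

No ε-productions.
After unit-elimination: S -> b | TS; T -> b | eb | YSY | YeY; Y -> b | YSY.
TERM: introduce B -> b, A -> e and substitute in every rule of length ≥2.
BIN: T -> YAY becomes T -> YC, C -> AY; T -> YSY becomes T -> YD, D -> SY; Y -> YSY becomes Y -> YE, E -> SY.

S -> b | TS; A -> e; B -> b; C -> AY; D -> SY; E -> SY; T -> b | AB | YC | YD; Y -> b | YE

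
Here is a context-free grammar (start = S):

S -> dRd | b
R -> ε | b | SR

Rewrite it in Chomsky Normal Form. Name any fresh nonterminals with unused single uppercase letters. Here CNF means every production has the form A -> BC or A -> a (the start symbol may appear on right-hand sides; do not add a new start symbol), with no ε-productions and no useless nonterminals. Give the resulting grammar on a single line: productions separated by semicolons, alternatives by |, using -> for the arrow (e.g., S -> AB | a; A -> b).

S -> b | AA | AC; A -> d; B -> RA; C -> RA; R -> b | AA | AB | SR

Nullable: {R}; after ε-elimination: S -> b | dd | dRd; R -> S | b | SR.
After unit-elimination: S -> b | dd | dRd; R -> b | SR | dd | dRd.
TERM: introduce A -> d and substitute in every rule of length ≥2.
BIN: R -> ARA becomes R -> AB, B -> RA; S -> ARA becomes S -> AC, C -> RA.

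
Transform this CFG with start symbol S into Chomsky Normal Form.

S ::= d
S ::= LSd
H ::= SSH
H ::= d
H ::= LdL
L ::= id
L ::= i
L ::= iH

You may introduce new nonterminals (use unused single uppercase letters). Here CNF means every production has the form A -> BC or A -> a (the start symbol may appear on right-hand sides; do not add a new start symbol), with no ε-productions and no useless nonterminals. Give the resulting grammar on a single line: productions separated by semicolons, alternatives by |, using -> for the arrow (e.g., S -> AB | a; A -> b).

No ε-productions.
No unit productions to eliminate.
TERM: introduce A -> d, B -> i and substitute in every rule of length ≥2.
BIN: H -> LAL becomes H -> LC, C -> AL; H -> SSH becomes H -> SD, D -> SH; S -> LSA becomes S -> LE, E -> SA.

S -> d | LE; A -> d; B -> i; C -> AL; D -> SH; E -> SA; H -> d | LC | SD; L -> i | BA | BH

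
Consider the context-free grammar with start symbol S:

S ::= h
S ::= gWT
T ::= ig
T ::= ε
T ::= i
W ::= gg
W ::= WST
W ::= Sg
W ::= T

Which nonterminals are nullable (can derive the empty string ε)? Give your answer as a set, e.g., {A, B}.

Directly nullable (have an ε-rule): {T}.
W is nullable via W -> T (every symbol on the right is already known nullable).
Not nullable: S — each has a terminal in every rule's right-hand side or depends on a non-nullable symbol.

{T, W}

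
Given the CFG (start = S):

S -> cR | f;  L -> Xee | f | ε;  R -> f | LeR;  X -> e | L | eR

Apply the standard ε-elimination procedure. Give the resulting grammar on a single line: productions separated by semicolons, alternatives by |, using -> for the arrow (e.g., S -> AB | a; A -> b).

S -> f | cR; L -> f | ee | Xee; R -> f | eR | LeR; X -> L | e | eR

Nullable set: {L, X}.
Drop L -> ε.
L -> Xee: X nullable, giving Xee | ee.
R -> LeR: L nullable, giving LeR | eR.
X -> L: L nullable, giving L.
Unchanged (no nullable symbols): S -> cR; S -> f; L -> f; R -> f; X -> e; X -> eR.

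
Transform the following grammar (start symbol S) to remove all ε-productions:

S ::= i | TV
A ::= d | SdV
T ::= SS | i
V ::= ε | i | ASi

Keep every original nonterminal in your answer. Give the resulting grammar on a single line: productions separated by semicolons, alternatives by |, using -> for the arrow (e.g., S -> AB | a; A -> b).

Nullable set: {V}.
S -> TV: V nullable, giving T | TV.
A -> SdV: V nullable, giving Sd | SdV.
Drop V -> ε.
Unchanged (no nullable symbols): S -> i; A -> d; T -> SS; T -> i; V -> ASi; V -> i.

S -> T | i | TV; A -> d | Sd | SdV; T -> i | SS; V -> i | ASi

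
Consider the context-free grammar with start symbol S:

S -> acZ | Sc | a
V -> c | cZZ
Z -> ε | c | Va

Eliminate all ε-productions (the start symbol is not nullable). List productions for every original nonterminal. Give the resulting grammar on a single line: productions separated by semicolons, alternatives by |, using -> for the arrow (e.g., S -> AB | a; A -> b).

S -> a | Sc | ac | acZ; V -> c | cZ | cZZ; Z -> c | Va

Nullable set: {Z}.
S -> acZ: Z nullable, giving ac | acZ.
V -> cZZ: Z, Z nullable, giving c | cZ | cZZ.
Drop Z -> ε.
Unchanged (no nullable symbols): S -> Sc; S -> a; V -> c; Z -> Va; Z -> c.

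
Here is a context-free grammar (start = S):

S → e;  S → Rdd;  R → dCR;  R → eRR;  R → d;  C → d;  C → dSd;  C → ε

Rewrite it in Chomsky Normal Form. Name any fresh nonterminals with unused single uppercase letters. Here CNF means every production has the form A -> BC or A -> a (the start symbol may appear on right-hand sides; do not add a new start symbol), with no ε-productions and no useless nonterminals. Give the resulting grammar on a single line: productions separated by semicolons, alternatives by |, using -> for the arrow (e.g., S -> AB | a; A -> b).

Nullable: {C}; after ε-elimination: S -> e | Rdd; C -> d | dSd; R -> d | dR | dCR | eRR.
No unit productions to eliminate.
TERM: introduce A -> d, B -> e and substitute in every rule of length ≥2.
BIN: C -> ASA becomes C -> AD, D -> SA; R -> ACR becomes R -> AE, E -> CR; R -> BRR becomes R -> BF, F -> RR; S -> RAA becomes S -> RG, G -> AA.

S -> e | RG; A -> d; B -> e; C -> d | AD; D -> SA; E -> CR; F -> RR; G -> AA; R -> d | AE | AR | BF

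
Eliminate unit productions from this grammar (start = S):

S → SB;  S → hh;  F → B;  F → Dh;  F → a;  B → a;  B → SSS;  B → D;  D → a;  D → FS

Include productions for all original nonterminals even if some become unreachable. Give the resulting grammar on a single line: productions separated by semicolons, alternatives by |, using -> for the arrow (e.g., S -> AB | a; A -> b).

Unit productions: B->D, F->B.
Unit pairs (A ⇒* B via units): (B,D), (F,B), (F,D).
S: inherits non-unit rules of {S} → SB | hh.
B: inherits non-unit rules of {B, D} → FS | SSS | a.
D: inherits non-unit rules of {D} → FS | a.
F: inherits non-unit rules of {B, D, F} → Dh | FS | SSS | a.

S -> SB | hh; B -> a | FS | SSS; D -> a | FS; F -> a | Dh | FS | SSS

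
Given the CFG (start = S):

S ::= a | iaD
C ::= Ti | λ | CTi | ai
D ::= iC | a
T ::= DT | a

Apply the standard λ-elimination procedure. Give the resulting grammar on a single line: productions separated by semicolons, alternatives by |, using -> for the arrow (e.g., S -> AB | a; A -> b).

S -> a | iaD; C -> Ti | ai | CTi; D -> a | i | iC; T -> a | DT

Nullable set: {C}.
Drop C -> λ.
C -> CTi: C nullable, giving CTi | Ti.
D -> iC: C nullable, giving i | iC.
Unchanged (no nullable symbols): S -> a; S -> iaD; C -> Ti; C -> ai; D -> a; T -> DT; T -> a.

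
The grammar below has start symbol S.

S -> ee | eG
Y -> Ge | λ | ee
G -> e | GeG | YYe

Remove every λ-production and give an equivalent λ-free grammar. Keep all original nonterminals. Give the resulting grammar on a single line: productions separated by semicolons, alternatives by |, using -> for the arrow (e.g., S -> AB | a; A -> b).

S -> eG | ee; G -> e | Ye | GeG | YYe; Y -> Ge | ee

Nullable set: {Y}.
G -> YYe: Y, Y nullable, giving YYe | Ye | e.
Drop Y -> λ.
Unchanged (no nullable symbols): S -> eG; S -> ee; G -> GeG; G -> e; Y -> Ge; Y -> ee.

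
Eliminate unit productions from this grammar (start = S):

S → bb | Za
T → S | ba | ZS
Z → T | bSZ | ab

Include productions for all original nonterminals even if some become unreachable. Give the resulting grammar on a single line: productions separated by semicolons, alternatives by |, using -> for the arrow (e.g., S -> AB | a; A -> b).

Unit productions: T->S, Z->T.
Unit pairs (A ⇒* B via units): (T,S), (Z,S), (Z,T).
S: inherits non-unit rules of {S} → Za | bb.
T: inherits non-unit rules of {S, T} → ZS | Za | ba | bb.
Z: inherits non-unit rules of {S, T, Z} → ZS | Za | ab | bSZ | ba | bb.

S -> Za | bb; T -> ZS | Za | ba | bb; Z -> ZS | Za | ab | ba | bb | bSZ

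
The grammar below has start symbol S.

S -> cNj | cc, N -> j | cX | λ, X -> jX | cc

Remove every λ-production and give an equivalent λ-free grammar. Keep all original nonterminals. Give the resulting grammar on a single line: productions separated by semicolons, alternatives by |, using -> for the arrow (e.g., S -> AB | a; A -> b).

Nullable set: {N}.
S -> cNj: N nullable, giving cNj | cj.
Drop N -> λ.
Unchanged (no nullable symbols): S -> cc; N -> cX; N -> j; X -> cc; X -> jX.

S -> cc | cj | cNj; N -> j | cX; X -> cc | jX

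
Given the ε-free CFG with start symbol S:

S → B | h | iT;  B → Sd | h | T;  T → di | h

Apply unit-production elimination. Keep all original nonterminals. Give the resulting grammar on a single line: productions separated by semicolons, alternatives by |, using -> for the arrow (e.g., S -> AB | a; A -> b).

S -> h | Sd | di | iT; B -> h | Sd | di; T -> h | di

Unit productions: B->T, S->B.
Unit pairs (A ⇒* B via units): (B,T), (S,B), (S,T).
S: inherits non-unit rules of {B, S, T} → Sd | di | h | iT.
B: inherits non-unit rules of {B, T} → Sd | di | h.
T: inherits non-unit rules of {T} → di | h.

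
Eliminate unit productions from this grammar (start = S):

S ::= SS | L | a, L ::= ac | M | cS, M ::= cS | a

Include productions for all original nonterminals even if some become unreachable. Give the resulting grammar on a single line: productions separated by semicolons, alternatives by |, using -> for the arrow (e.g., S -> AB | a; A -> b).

S -> a | SS | ac | cS; L -> a | ac | cS; M -> a | cS

Unit productions: L->M, S->L.
Unit pairs (A ⇒* B via units): (L,M), (S,L), (S,M).
S: inherits non-unit rules of {L, M, S} → SS | a | ac | cS.
L: inherits non-unit rules of {L, M} → a | ac | cS.
M: inherits non-unit rules of {M} → a | cS.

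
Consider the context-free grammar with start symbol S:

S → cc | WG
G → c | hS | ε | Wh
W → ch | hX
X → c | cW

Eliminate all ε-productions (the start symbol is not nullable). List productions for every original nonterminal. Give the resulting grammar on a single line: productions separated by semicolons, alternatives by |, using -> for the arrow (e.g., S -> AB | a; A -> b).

Nullable set: {G}.
S -> WG: G nullable, giving W | WG.
Drop G -> ε.
Unchanged (no nullable symbols): S -> cc; G -> Wh; G -> c; G -> hS; W -> ch; W -> hX; X -> c; X -> cW.

S -> W | WG | cc; G -> c | Wh | hS; W -> ch | hX; X -> c | cW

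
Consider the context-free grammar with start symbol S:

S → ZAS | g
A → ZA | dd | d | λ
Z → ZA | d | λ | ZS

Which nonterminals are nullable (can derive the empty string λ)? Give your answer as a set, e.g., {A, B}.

Directly nullable (have an ε-rule): {A, Z}.
Not nullable: S — each has a terminal in every rule's right-hand side or depends on a non-nullable symbol.

{A, Z}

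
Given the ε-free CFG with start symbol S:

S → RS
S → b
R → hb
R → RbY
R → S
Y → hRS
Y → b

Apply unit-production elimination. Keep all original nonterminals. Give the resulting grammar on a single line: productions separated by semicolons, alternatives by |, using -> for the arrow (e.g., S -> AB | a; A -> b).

S -> b | RS; R -> b | RS | hb | RbY; Y -> b | hRS

Unit productions: R->S.
Unit pairs (A ⇒* B via units): (R,S).
S: inherits non-unit rules of {S} → RS | b.
R: inherits non-unit rules of {R, S} → RS | RbY | b | hb.
Y: inherits non-unit rules of {Y} → b | hRS.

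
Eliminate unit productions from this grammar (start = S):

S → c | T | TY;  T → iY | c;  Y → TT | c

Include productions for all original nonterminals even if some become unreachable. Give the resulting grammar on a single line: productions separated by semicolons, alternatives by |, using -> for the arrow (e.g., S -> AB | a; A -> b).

S -> c | TY | iY; T -> c | iY; Y -> c | TT

Unit productions: S->T.
Unit pairs (A ⇒* B via units): (S,T).
S: inherits non-unit rules of {S, T} → TY | c | iY.
T: inherits non-unit rules of {T} → c | iY.
Y: inherits non-unit rules of {Y} → TT | c.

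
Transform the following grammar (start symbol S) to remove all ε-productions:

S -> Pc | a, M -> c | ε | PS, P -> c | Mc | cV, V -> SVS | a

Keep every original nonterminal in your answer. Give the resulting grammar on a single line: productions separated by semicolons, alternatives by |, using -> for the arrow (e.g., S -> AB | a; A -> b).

Nullable set: {M}.
Drop M -> ε.
P -> Mc: M nullable, giving Mc | c.
Unchanged (no nullable symbols): S -> Pc; S -> a; M -> PS; M -> c; P -> c; P -> cV; V -> SVS; V -> a.

S -> a | Pc; M -> c | PS; P -> c | Mc | cV; V -> a | SVS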